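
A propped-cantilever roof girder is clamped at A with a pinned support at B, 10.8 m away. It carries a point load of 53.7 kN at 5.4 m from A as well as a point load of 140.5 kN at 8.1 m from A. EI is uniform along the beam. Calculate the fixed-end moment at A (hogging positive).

M_A = 286.6 kN·m

Take the reaction at B as the redundant and release it; the primary structure is a cantilever fixed at A.
Primary-structure tip deflection at B by superposition:
  point load 53.7 at a = 5.4: Pa²(3L − a)/(6EI) = 7047/EI
  point load 140.5 at a = 8.1: Pa²(3L − a)/(6EI) = 37334/EI
  δ_0 = 44380/EI
Flexibility coefficient — unit upward force at B: δ_{BB} = L³/(3EI) = 419.9/EI.
Compatibility at B: δ_0 − R_B·δ_{BB} = 0, so R_B = 44380/419.9 = 105.7 kN.
Moment equilibrium about A: M_A = Σ(load moments about A) − R_B·L = 1428 − 105.7×10.8 = 286.6 kN·m.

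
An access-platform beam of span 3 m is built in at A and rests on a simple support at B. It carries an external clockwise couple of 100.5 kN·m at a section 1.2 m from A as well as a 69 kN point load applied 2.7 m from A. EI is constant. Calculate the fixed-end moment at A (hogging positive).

Remove the prop at B; the released (primary) structure is a cantilever built in at A.
Primary-structure tip deflection at B by superposition:
  clockwise couple 100.5 at a = 1.2: M₀a(2L − a)/(2EI) = 289.4/EI
  point load 69 at a = 2.7: Pa²(3L − a)/(6EI) = 528.2/EI
  δ_0 = 817.6/EI
Flexibility coefficient — unit upward force at B: δ_{BB} = L³/(3EI) = 9/EI.
The prop prevents deflection at B: R_B = δ_0/δ_{BB} = 817.6/9 = 90.84 kN.
Moment equilibrium about A: M_A = Σ(load moments about A) − R_B·L = 286.8 − 90.84×3 = 14.27 kN·m.

M_A = 14.27 kN·m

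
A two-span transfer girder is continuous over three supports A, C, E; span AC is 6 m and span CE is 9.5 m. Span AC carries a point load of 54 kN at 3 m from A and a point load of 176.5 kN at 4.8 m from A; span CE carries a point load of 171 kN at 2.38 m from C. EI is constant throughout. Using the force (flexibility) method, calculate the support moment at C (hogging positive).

Insert a hinge at C; M_C is the redundant, and each span becomes simply supported.
End slopes at the hinge C, treating each span as simply supported:
  span AC: point load 54 at a = 3: Pab(L + a)/(6LEI) = 121.5/EI
  span AC: point load 176.5 at a = 4.8: Pab(L + a)/(6LEI) = 305/EI
  span CE: point load 171 at a = 2.38: Pab(L + b)/(6LEI) = 844.9/EI
  relative rotation θ_0 = (426.5 + 844.9)/EI = 1271/EI
A unit hogging moment at C produces rotation L₁/(3EI) + L₂/(3EI) = 5.167/EI.
Compatibility: M_C·(L₁+L₂)/(3EI) = θ_0, giving M_C = 246.1 kN·m (hogging).

M_C = 246.1 kN·m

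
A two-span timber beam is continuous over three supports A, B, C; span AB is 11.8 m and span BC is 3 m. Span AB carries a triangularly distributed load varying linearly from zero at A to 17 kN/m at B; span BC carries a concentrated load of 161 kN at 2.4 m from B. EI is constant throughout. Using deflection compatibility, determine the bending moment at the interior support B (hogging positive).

M_B = 135.2 kN·m

Release continuity at B by inserting a hinge; the redundant is the internal moment M_B. The primary structure is two simply-supported spans AB and BC.
End slopes at the hinge B, treating each span as simply supported:
  span AB: triangular load, peak 17: w₀L³/(45EI) = 620.7/EI
  span BC: point load 161 at a = 2.4: Pab(L + b)/(6LEI) = 46.37/EI
  relative rotation θ_0 = (620.7 + 46.37)/EI = 667.1/EI
A unit hogging moment at B produces rotation L₁/(3EI) + L₂/(3EI) = 4.933/EI.
Slope continuity at B: θ_0 = M_B·4.933/EI, so M_B = 667.1/4.933 = 135.2 kN·m (hogging).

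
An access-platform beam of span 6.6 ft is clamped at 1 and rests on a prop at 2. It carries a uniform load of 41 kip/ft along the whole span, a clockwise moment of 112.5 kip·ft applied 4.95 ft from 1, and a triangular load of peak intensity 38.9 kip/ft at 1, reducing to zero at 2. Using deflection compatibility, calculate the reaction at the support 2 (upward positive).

R_2 = 151.1 kip

Choose R_2 as the redundant. The primary structure is the cantilever fixed at 1.
Free-end deflection of the primary structure under the applied loading (downward +):
  UDL 41: wL⁴/(8EI) = 9725/EI
  clockwise couple 112.5 at a = 4.95: M₀a(2L − a)/(2EI) = 2297/EI
  triangular load, peak 38.9 at the fixed end: w₀L⁴/(30EI) = 2460/EI
  δ_0 = 14482/EI
Tip deflection under a unit load at 2: L³/(3EI) = 95.83/EI.
Compatibility at 2: δ_0 − R_2·δ_{22} = 0, so R_2 = 14482/95.83 = 151.1 kip.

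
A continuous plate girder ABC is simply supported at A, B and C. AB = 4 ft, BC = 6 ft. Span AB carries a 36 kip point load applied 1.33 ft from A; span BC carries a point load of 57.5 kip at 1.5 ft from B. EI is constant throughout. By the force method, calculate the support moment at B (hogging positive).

Release continuity at B by inserting a hinge; the redundant is the internal moment M_B. The primary structure is two simply-supported spans AB and BC.
Rotations at B on the released spans (each span's end-slope, ×1/EI):
  span AB: point load 36 at a = 1.33: Pab(L + a)/(6LEI) = 28.39/EI
  span BC: point load 57.5 at a = 1.5: Pab(L + b)/(6LEI) = 113.2/EI
  relative rotation θ_0 = (28.39 + 113.2)/EI = 141.6/EI
A unit hogging moment at B produces rotation L₁/(3EI) + L₂/(3EI) = 3.333/EI.
Slope continuity at B: θ_0 = M_B·3.333/EI, so M_B = 141.6/3.333 = 42.48 kip·ft (hogging).

M_B = 42.48 kip·ft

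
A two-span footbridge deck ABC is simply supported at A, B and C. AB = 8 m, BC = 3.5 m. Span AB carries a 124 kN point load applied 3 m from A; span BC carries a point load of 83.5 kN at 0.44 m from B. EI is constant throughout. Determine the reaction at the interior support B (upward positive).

Release continuity at B by inserting a hinge; the redundant is the internal moment M_B. The primary structure is two simply-supported spans AB and BC.
Discontinuity in slope at B on the released structure — sum the simple-span end rotations:
  span AB: point load 124 at a = 3: Pab(L + a)/(6LEI) = 426.2/EI
  span BC: point load 83.5 at a = 0.44: Pab(L + b)/(6LEI) = 35.12/EI
  relative rotation θ_0 = (426.2 + 35.12)/EI = 461.4/EI
A unit hogging moment at B produces rotation L₁/(3EI) + L₂/(3EI) = 3.833/EI.
Compatibility: M_B·(L₁+L₂)/(3EI) = θ_0, giving M_B = 120.4 kN·m (hogging).
Span AB, ΣM about A with M_B applied at B: R_B^{AB}·8 = 372 + 120.4, so R_B^{AB} = 61.54 kN and R_A = 124 − 61.54 = 62.46 kN.
Span BC, ΣM about C: R_B^{BC}·3.5 = 255.5 + 120.4, so R_B^{BC} = 107.4 kN and R_C = 83.5 − 107.4 = -23.89 kN.
R_B = 61.54 + 107.4 = 168.9 kN.

R_B = 168.9 kN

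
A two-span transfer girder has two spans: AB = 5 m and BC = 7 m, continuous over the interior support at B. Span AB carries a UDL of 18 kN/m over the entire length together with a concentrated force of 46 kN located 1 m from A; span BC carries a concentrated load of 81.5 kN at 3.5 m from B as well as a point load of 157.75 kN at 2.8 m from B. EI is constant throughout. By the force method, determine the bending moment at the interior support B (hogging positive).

Insert a hinge at B; M_B is the redundant, and each span becomes simply supported.
Discontinuity in slope at B on the released structure — sum the simple-span end rotations:
  span AB: UDL 18: wL³/(24EI) = 93.75/EI
  span AB: point load 46 at a = 1: Pab(L + a)/(6LEI) = 36.8/EI
  span BC: point load 81.5 at a = 3.5: Pab(L + b)/(6LEI) = 249.6/EI
  span BC: point load 157.75 at a = 2.8: Pab(L + b)/(6LEI) = 494.7/EI
  relative rotation θ_0 = (130.6 + 744.3)/EI = 874.8/EI
A unit hogging moment at B produces rotation L₁/(3EI) + L₂/(3EI) = 4/EI.
Compatibility: M_B·(L₁+L₂)/(3EI) = θ_0, giving M_B = 218.7 kN·m (hogging).

M_B = 218.7 kN·m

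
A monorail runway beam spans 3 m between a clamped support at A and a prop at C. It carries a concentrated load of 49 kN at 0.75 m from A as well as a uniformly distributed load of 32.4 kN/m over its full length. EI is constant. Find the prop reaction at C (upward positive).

Remove the prop at C; the released (primary) structure is a cantilever built in at A.
Free-end deflection of the primary structure under the applied loading (downward +):
  point load 49 at a = 0.75: Pa²(3L − a)/(6EI) = 37.9/EI
  UDL 32.4: wL⁴/(8EI) = 328.1/EI
  δ_0 = 365.9/EI
Tip deflection under a unit load at C: L³/(3EI) = 9/EI.
Compatibility at C: δ_0 − R_C·δ_{CC} = 0, so R_C = 365.9/9 = 40.66 kN.

R_C = 40.66 kN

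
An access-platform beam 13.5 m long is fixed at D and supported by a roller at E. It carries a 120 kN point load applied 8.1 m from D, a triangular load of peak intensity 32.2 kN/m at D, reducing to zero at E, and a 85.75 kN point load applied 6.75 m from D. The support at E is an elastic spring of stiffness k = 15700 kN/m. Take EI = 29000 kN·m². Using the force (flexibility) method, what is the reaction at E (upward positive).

R_E = 121.8 kN

Choose R_E as the redundant. The primary structure is the cantilever fixed at D.
Downward deflection at the released point E due to the loads:
  point load 120 at a = 8.1: Pa²(3L − a)/(6EI) = 42515/EI
  triangular load, peak 32.2 at the fixed end: w₀L⁴/(30EI) = 35651/EI
  point load 85.75 at a = 6.75: Pa²(3L − a)/(6EI) = 21977/EI
  δ_0 = 100143/EI
Flexibility coefficient — unit upward force at E: δ_{EE} = L³/(3EI) = 820.1/EI.
With EI = 29000 kN·m²: δ_0 = 3.4532 m and δ_{EE} = 0.02828 m/kN.
Compatibility — the spring shortens by R_E/k under the reaction it provides: δ_0 − R_E·δ_{EE} = R_E/k. With 1/k = 0.000064 m/kN, R_E = δ_0 / (δ_{EE} + 1/k) = 3.4532 / (0.02828 + 0.000064) = 121.8 kN.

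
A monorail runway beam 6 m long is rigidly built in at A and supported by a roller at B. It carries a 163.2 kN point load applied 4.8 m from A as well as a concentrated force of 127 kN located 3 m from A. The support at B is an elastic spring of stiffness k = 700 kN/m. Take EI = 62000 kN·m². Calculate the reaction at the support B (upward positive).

R_B = 69.31 kN

Remove the prop at B; the released (primary) structure is a cantilever built in at A.
Downward deflection at the released point B due to the loads:
  point load 163.2 at a = 4.8: Pa²(3L − a)/(6EI) = 8272/EI
  point load 127 at a = 3: Pa²(3L − a)/(6EI) = 2858/EI
  δ_0 = 11130/EI
Tip deflection under a unit load at B: L³/(3EI) = 72/EI.
With EI = 62000 kN·m²: δ_0 = 0.17951 m and δ_{BB} = 0.001161 m/kN.
Compatibility — the spring shortens by R_B/k under the reaction it provides: δ_0 − R_B·δ_{BB} = R_B/k. With 1/k = 0.001429 m/kN, R_B = δ_0 / (δ_{BB} + 1/k) = 0.17951 / (0.001161 + 0.001429) = 69.31 kN.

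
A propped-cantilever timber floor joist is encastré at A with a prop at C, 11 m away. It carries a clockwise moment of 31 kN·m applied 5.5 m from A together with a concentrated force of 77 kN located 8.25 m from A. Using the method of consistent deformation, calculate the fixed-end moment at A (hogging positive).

M_A = 95.38 kN·m

Remove the prop at C; the released (primary) structure is a cantilever built in at A.
Downward deflection at the released point C due to the loads:
  clockwise couple 31 at a = 5.5: M₀a(2L − a)/(2EI) = 1407/EI
  point load 77 at a = 8.25: Pa²(3L − a)/(6EI) = 21618/EI
  δ_0 = 23025/EI
Flexibility coefficient — unit upward force at C: δ_{CC} = L³/(3EI) = 443.7/EI.
Compatibility at C: δ_0 − R_C·δ_{CC} = 0, so R_C = 23025/443.7 = 51.9 kN.
Moment equilibrium about A: M_A = Σ(load moments about A) − R_C·L = 666.2 − 51.9×11 = 95.38 kN·m.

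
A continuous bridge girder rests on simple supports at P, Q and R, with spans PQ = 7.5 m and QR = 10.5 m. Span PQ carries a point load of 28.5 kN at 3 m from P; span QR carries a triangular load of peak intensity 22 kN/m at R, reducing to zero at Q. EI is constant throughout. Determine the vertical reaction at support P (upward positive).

R_P = 4.1 kN

Take M_Q as the redundant. Released structure: two simple spans PQ and QR with a hinge at Q.
Rotations at Q on the released spans (each span's end-slope, ×1/EI):
  span PQ: point load 28.5 at a = 3: Pab(L + a)/(6LEI) = 89.78/EI
  span QR: triangular load, peak 22: 7w₀L³/(360EI) = 495.2/EI
  relative rotation θ_0 = (89.78 + 495.2)/EI = 585/EI
A unit hogging moment at Q produces rotation L₁/(3EI) + L₂/(3EI) = 6/EI.
Compatibility: M_Q·(L₁+L₂)/(3EI) = θ_0, giving M_Q = 97.5 kN·m (hogging).
Span PQ, ΣM about P with M_Q applied at Q: R_Q^{PQ}·7.5 = 85.5 + 97.5, so R_Q^{PQ} = 24.4 kN and R_P = 28.5 − 24.4 = 4.1 kN.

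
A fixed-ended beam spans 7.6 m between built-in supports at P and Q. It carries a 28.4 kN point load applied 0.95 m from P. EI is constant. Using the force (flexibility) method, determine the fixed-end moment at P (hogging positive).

M_P = 20.66 kN·m

Release both end moments; the primary structure is a simply-supported span PQ with redundants M_P and M_Q.
End rotations of the released simple span under the applied load (×1/EI):
  at P: point load 28.4 at a = 0.95: Pab(L + b)/(6LEI) = 56.07/EI
  at Q: point load 28.4 at a = 0.95: Pab(L + a)/(6LEI) = 33.64/EI
  θ_P0 = 56.07/EI,  θ_Q0 = 33.64/EI
Flexibility coefficients: a unit moment at one end gives L/(3EI) there and L/(6EI) at the far end, so f₁₁ = f₂₂ = 2.533/EI and f₁₂ = f₂₁ = 1.267/EI.
Compatibility — zero rotation at each built-in end:
  2.533 M_P + 1.267 M_Q = 56.07
  1.267 M_P + 2.533 M_Q = 33.64
Solving the pair gives M_P = 20.66 kN·m and M_Q = 2.951 kN·m (hogging).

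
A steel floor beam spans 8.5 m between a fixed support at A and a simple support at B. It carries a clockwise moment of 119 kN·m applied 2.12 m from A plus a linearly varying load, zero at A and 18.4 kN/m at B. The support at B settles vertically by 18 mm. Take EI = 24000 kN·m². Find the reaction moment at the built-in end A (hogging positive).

Choose R_B as the redundant. The primary structure is the cantilever fixed at A.
Deflection at B on the released cantilever, summing each load's contribution:
  clockwise couple 119 at a = 2.12: M₀a(2L − a)/(2EI) = 1877/EI
  triangular load, peak 18.4 at the free end: 11w₀L⁴/(120EI) = 8805/EI
  δ_0 = 10681/EI
Flexibility coefficient — unit upward force at B: δ_{BB} = L³/(3EI) = 204.7/EI.
With EI = 24000 kN·m²: δ_0 = 0.44506 m and δ_{BB} = 0.00853 m/kN.
Compatibility — the beam at B must follow the support down by 0.018 m: δ_0 − R_B·δ_{BB} = 0.018, so R_B = (0.44506 − 0.018)/0.00853 = 50.07 kN.
Moment equilibrium about A: M_A = Σ(load moments about A) − R_B·L = 562.1 − 50.07×8.5 = 136.5 kN·m.

M_A = 136.5 kN·m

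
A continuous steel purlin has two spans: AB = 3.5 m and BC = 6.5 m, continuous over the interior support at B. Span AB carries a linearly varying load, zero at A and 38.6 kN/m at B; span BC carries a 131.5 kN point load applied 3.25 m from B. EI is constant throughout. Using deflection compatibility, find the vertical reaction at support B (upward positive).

Insert a hinge at B; M_B is the redundant, and each span becomes simply supported.
End slopes at the hinge B, treating each span as simply supported:
  span AB: triangular load, peak 38.6: w₀L³/(45EI) = 36.78/EI
  span BC: point load 131.5 at a = 3.25: Pab(L + b)/(6LEI) = 347.2/EI
  relative rotation θ_0 = (36.78 + 347.2)/EI = 384/EI
A unit hogging moment at B produces rotation L₁/(3EI) + L₂/(3EI) = 3.333/EI.
Compatibility: M_B·(L₁+L₂)/(3EI) = θ_0, giving M_B = 115.2 kN·m (hogging).
Span AB, ΣM about A with M_B applied at B: R_B^{AB}·3.5 = 157.6 + 115.2, so R_B^{AB} = 77.95 kN and R_A = 67.55 − 77.95 = -10.4 kN.
Span BC, ΣM about C: R_B^{BC}·6.5 = 427.4 + 115.2, so R_B^{BC} = 83.47 kN and R_C = 131.5 − 83.47 = 48.03 kN.
R_B = 77.95 + 83.47 = 161.4 kN.

R_B = 161.4 kN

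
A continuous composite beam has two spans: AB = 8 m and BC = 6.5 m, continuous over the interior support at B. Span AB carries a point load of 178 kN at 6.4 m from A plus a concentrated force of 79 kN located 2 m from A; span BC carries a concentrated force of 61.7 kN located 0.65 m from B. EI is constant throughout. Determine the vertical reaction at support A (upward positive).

Take M_B as the redundant. Released structure: two simple spans AB and BC with a hinge at B.
End slopes at the hinge B, treating each span as simply supported:
  span AB: point load 178 at a = 6.4: Pab(L + a)/(6LEI) = 546.8/EI
  span AB: point load 79 at a = 2: Pab(L + a)/(6LEI) = 197.5/EI
  span BC: point load 61.7 at a = 0.65: Pab(L + b)/(6LEI) = 74.29/EI
  relative rotation θ_0 = (744.3 + 74.29)/EI = 818.6/EI
A unit hogging moment at B produces rotation L₁/(3EI) + L₂/(3EI) = 4.833/EI.
Compatibility: M_B·(L₁+L₂)/(3EI) = θ_0, giving M_B = 169.4 kN·m (hogging).
Span AB, ΣM about A with M_B applied at B: R_B^{AB}·8 = 1297 + 169.4, so R_B^{AB} = 183.3 kN and R_A = 257 − 183.3 = 73.68 kN.

R_A = 73.68 kN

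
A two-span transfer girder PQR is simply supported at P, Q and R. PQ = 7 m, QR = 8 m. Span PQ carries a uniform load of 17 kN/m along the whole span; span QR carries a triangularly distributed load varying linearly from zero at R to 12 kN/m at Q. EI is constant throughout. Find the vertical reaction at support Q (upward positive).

Take M_Q as the redundant. Released structure: two simple spans PQ and QR with a hinge at Q.
Discontinuity in slope at Q on the released structure — sum the simple-span end rotations:
  span PQ: UDL 17: wL³/(24EI) = 243/EI
  span QR: triangular load, peak 12: w₀L³/(45EI) = 136.5/EI
  relative rotation θ_0 = (243 + 136.5)/EI = 379.5/EI
A unit hogging moment at Q produces rotation L₁/(3EI) + L₂/(3EI) = 5/EI.
Compatibility: M_Q·(L₁+L₂)/(3EI) = θ_0, giving M_Q = 75.9 kN·m (hogging).
Span PQ, ΣM about P with M_Q applied at Q: R_Q^{PQ}·7 = 416.5 + 75.9, so R_Q^{PQ} = 70.34 kN and R_P = 119 − 70.34 = 48.66 kN.
Span QR, ΣM about R: R_Q^{QR}·8 = 256 + 75.9, so R_Q^{QR} = 41.49 kN and R_R = 48 − 41.49 = 6.513 kN.
R_Q = 70.34 + 41.49 = 111.8 kN.

R_Q = 111.8 kN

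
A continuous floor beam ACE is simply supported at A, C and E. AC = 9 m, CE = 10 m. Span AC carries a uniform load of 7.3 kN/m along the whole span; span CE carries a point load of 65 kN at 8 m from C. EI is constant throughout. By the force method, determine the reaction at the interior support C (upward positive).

Release continuity at C by inserting a hinge; the redundant is the internal moment M_C. The primary structure is two simply-supported spans AC and CE.
Discontinuity in slope at C on the released structure — sum the simple-span end rotations:
  span AC: UDL 7.3: wL³/(24EI) = 221.7/EI
  span CE: point load 65 at a = 8: Pab(L + b)/(6LEI) = 208/EI
  relative rotation θ_0 = (221.7 + 208)/EI = 429.7/EI
A unit hogging moment at C produces rotation L₁/(3EI) + L₂/(3EI) = 6.333/EI.
Slope continuity at C: θ_0 = M_C·6.333/EI, so M_C = 429.7/6.333 = 67.85 kN·m (hogging).
Span AC, ΣM about A with M_C applied at C: R_C^{AC}·9 = 295.6 + 67.85, so R_C^{AC} = 40.39 kN and R_A = 65.7 − 40.39 = 25.31 kN.
Span CE, ΣM about E: R_C^{CE}·10 = 130 + 67.85, so R_C^{CE} = 19.79 kN and R_E = 65 − 19.79 = 45.21 kN.
R_C = 40.39 + 19.79 = 60.17 kN.

R_C = 60.17 kN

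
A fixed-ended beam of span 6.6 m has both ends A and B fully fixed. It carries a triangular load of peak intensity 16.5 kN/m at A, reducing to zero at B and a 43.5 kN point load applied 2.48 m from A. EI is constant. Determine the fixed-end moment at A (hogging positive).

M_A = 77.98 kN·m

Release both end moments; the primary structure is a simply-supported span AB with redundants M_A and M_B.
End rotations of the released simple span under the applied load (×1/EI):
  at A: triangular load, peak 16.5: w₀L³/(45EI) = 105.4/EI
  at B: triangular load, peak 16.5: 7w₀L³/(360EI) = 92.24/EI
  at A: point load 43.5 at a = 2.48: Pab(L + b)/(6LEI) = 120.3/EI
  at B: point load 43.5 at a = 2.48: Pab(L + a)/(6LEI) = 101.9/EI
  θ_A0 = 225.7/EI,  θ_B0 = 194.2/EI
Flexibility coefficients: a unit moment at one end gives L/(3EI) there and L/(6EI) at the far end, so f₁₁ = f₂₂ = 2.2/EI and f₁₂ = f₂₁ = 1.1/EI.
Compatibility — zero rotation at each built-in end:
  2.2 M_A + 1.1 M_B = 225.7
  1.1 M_A + 2.2 M_B = 194.2
Solving the pair gives M_A = 77.98 kN·m and M_B = 49.26 kN·m (hogging).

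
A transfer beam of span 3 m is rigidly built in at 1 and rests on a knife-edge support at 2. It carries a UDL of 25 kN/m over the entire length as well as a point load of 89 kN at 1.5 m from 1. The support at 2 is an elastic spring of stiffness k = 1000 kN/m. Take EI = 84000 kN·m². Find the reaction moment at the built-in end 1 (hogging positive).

Take the reaction at 2 as the redundant and release it; the primary structure is a cantilever fixed at 1.
Primary-structure tip deflection at 2 by superposition:
  UDL 25: wL⁴/(8EI) = 253.1/EI
  point load 89 at a = 1.5: Pa²(3L − a)/(6EI) = 250.3/EI
  δ_0 = 503.4/EI
Flexibility coefficient — unit upward force at 2: δ_{22} = L³/(3EI) = 9/EI.
With EI = 84000 kN·m²: δ_0 = 0.005993 m and δ_{22} = 0.000107 m/kN.
Compatibility — the spring shortens by R_2/k under the reaction it provides: δ_0 − R_2·δ_{22} = R_2/k. With 1/k = 0.001 m/kN, R_2 = δ_0 / (δ_{22} + 1/k) = 0.005993 / (0.000107 + 0.001) = 5.413 kN.
Moment equilibrium about 1: M_1 = Σ(load moments about 1) − R_2·L = 246 − 5.413×3 = 229.8 kN·m.

M_1 = 229.8 kN·m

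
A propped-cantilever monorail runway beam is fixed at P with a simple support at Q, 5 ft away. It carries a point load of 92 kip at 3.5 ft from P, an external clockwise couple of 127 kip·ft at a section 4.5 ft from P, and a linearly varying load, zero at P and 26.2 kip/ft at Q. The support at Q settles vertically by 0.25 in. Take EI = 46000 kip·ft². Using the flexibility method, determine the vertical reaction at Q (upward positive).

Choose R_Q as the redundant. The primary structure is the cantilever fixed at P.
Free-end deflection of the primary structure under the applied loading (downward +):
  point load 92 at a = 3.5: Pa²(3L − a)/(6EI) = 2160/EI
  clockwise couple 127 at a = 4.5: M₀a(2L − a)/(2EI) = 1572/EI
  triangular load, peak 26.2 at the free end: 11w₀L⁴/(120EI) = 1501/EI
  δ_0 = 5233/EI
Tip deflection under a unit load at Q: L³/(3EI) = 41.67/EI.
With EI = 46000 kip·ft²: δ_0 = 0.11376 ft and δ_{QQ} = 0.000906 ft/kip.
Compatibility — the beam at Q must follow the support down by 0.02083 ft: δ_0 − R_Q·δ_{QQ} = 0.02083, so R_Q = (0.11376 − 0.02083)/0.000906 = 102.6 kip.

R_Q = 102.6 kip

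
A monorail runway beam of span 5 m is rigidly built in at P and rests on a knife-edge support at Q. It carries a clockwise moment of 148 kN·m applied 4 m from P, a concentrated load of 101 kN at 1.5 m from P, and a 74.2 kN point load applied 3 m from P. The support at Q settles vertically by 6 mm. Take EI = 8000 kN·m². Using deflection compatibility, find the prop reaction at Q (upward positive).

R_Q = 85.8 kN

Remove the prop at Q; the released (primary) structure is a cantilever built in at P.
Primary-structure tip deflection at Q by superposition:
  clockwise couple 148 at a = 4: M₀a(2L − a)/(2EI) = 1776/EI
  point load 101 at a = 1.5: Pa²(3L − a)/(6EI) = 511.3/EI
  point load 74.2 at a = 3: Pa²(3L − a)/(6EI) = 1336/EI
  δ_0 = 3623/EI
Flexibility coefficient — unit upward force at Q: δ_{QQ} = L³/(3EI) = 41.67/EI.
With EI = 8000 kN·m²: δ_0 = 0.45286 m and δ_{QQ} = 0.005208 m/kN.
Compatibility — the beam at Q must follow the support down by 0.006 m: δ_0 − R_Q·δ_{QQ} = 0.006, so R_Q = (0.45286 − 0.006)/0.005208 = 85.8 kN.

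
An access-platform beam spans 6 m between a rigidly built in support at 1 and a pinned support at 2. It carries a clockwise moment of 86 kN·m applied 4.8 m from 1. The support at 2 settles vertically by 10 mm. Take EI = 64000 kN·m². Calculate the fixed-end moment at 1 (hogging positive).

M_1 = 15.49 kN·m

Release the roller at 2. Primary structure: cantilever fixed at 1.
Downward deflection at the released point 2 due to the loads:
  clockwise couple 86 at a = 4.8: M₀a(2L − a)/(2EI) = 1486/EI
Flexibility coefficient — unit upward force at 2: δ_{22} = L³/(3EI) = 72/EI.
With EI = 64000 kN·m²: δ_0 = 0.02322 m and δ_{22} = 0.001125 m/kN.
Compatibility — the beam at 2 must follow the support down by 0.01 m: δ_0 − R_2·δ_{22} = 0.01, so R_2 = (0.02322 − 0.01)/0.001125 = 11.75 kN.
Moment equilibrium about 1: M_1 = Σ(load moments about 1) − R_2·L = 86 − 11.75×6 = 15.49 kN·m.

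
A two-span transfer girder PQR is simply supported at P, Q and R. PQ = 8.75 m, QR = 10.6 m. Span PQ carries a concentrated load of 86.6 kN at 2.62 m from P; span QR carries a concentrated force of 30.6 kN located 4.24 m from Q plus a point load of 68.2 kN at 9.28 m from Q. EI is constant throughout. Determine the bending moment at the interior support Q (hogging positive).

M_Q = 105.1 kN·m

Take M_Q as the redundant. Released structure: two simple spans PQ and QR with a hinge at Q.
End slopes at the hinge Q, treating each span as simply supported:
  span PQ: point load 86.6 at a = 2.62: Pab(L + a)/(6LEI) = 301.2/EI
  span QR: point load 30.6 at a = 4.24: Pab(L + b)/(6LEI) = 220/EI
  span QR: point load 68.2 at a = 9.28: Pab(L + b)/(6LEI) = 156.6/EI
  relative rotation θ_0 = (301.2 + 376.6)/EI = 677.8/EI
A unit hogging moment at Q produces rotation L₁/(3EI) + L₂/(3EI) = 6.45/EI.
Compatibility: M_Q·(L₁+L₂)/(3EI) = θ_0, giving M_Q = 105.1 kN·m (hogging).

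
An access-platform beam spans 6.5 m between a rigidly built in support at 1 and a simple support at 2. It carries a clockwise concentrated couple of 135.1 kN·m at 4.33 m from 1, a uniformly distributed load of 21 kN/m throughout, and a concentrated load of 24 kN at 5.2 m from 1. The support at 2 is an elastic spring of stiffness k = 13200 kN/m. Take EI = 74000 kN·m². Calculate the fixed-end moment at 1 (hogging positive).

M_1 = 116.8 kN·m

Take the reaction at 2 as the redundant and release it; the primary structure is a cantilever fixed at 1.
Downward deflection at the released point 2 due to the loads:
  clockwise couple 135.1 at a = 4.33: M₀a(2L − a)/(2EI) = 2536/EI
  UDL 21: wL⁴/(8EI) = 4686/EI
  point load 24 at a = 5.2: Pa²(3L − a)/(6EI) = 1547/EI
  δ_0 = 8768/EI
Tip deflection under a unit load at 2: L³/(3EI) = 91.54/EI.
With EI = 74000 kN·m²: δ_0 = 0.11849 m and δ_{22} = 0.001237 m/kN.
Compatibility — the spring shortens by R_2/k under the reaction it provides: δ_0 − R_2·δ_{22} = R_2/k. With 1/k = 0.000076 m/kN, R_2 = δ_0 / (δ_{22} + 1/k) = 0.11849 / (0.001237 + 0.000076) = 90.26 kN.
Moment equilibrium about 1: M_1 = Σ(load moments about 1) − R_2·L = 703.5 − 90.26×6.5 = 116.8 kN·m.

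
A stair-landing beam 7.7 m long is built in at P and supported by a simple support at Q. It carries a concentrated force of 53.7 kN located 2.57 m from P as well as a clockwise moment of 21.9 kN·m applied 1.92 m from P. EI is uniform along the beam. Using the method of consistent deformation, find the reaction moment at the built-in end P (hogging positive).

M_P = 84.16 kN·m

Release the roller at Q. Primary structure: cantilever fixed at P.
Free-end deflection of the primary structure under the applied loading (downward +):
  point load 53.7 at a = 2.57: Pa²(3L − a)/(6EI) = 1214/EI
  clockwise couple 21.9 at a = 1.92: M₀a(2L − a)/(2EI) = 283.4/EI
  δ_0 = 1497/EI
Flexibility coefficient — unit upward force at Q: δ_{QQ} = L³/(3EI) = 152.2/EI.
Compatibility at Q: δ_0 − R_Q·δ_{QQ} = 0, so R_Q = 1497/152.2 = 9.837 kN.
Moment equilibrium about P: M_P = Σ(load moments about P) − R_Q·L = 159.9 − 9.837×7.7 = 84.16 kN·m.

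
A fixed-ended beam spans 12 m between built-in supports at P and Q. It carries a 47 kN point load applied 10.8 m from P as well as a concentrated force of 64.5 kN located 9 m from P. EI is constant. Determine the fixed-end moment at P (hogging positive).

Take the two fixed-end moments M_P, M_Q as redundants; the released structure is the simple span PQ.
On the primary (simply-supported) span, the end slopes from the loading are:
  at P: point load 47 at a = 10.8: Pab(L + b)/(6LEI) = 111.7/EI
  at Q: point load 47 at a = 10.8: Pab(L + a)/(6LEI) = 192.9/EI
  at P: point load 64.5 at a = 9: Pab(L + b)/(6LEI) = 362.8/EI
  at Q: point load 64.5 at a = 9: Pab(L + a)/(6LEI) = 507.9/EI
  θ_P0 = 474.5/EI,  θ_Q0 = 700.8/EI
Flexibility coefficients: a unit moment at one end gives L/(3EI) there and L/(6EI) at the far end, so f₁₁ = f₂₂ = 4/EI and f₁₂ = f₂₁ = 2/EI.
Compatibility — zero rotation at each built-in end:
  4 M_P + 2 M_Q = 474.5
  2 M_P + 4 M_Q = 700.8
Solving the pair gives M_P = 41.36 kN·m and M_Q = 154.5 kN·m (hogging).

M_P = 41.36 kN·m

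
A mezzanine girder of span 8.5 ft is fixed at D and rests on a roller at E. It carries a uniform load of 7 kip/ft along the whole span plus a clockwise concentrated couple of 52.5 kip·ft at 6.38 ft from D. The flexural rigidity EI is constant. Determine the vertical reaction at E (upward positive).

R_E = 31 kip

Choose R_E as the redundant. The primary structure is the cantilever fixed at D.
Deflection at E on the released cantilever, summing each load's contribution:
  UDL 7: wL⁴/(8EI) = 4568/EI
  clockwise couple 52.5 at a = 6.38: M₀a(2L − a)/(2EI) = 1779/EI
  δ_0 = 6346/EI
Flexibility coefficient — unit upward force at E: δ_{EE} = L³/(3EI) = 204.7/EI.
The prop prevents deflection at E: R_E = δ_0/δ_{EE} = 6346/204.7 = 31 kip.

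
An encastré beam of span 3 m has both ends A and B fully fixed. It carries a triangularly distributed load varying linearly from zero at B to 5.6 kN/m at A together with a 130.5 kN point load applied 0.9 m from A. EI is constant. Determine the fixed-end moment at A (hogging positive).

Release both end moments; the primary structure is a simply-supported span AB with redundants M_A and M_B.
Simple-span end rotations at A and B under the given loads:
  at A: triangular load, peak 5.6: w₀L³/(45EI) = 3.36/EI
  at B: triangular load, peak 5.6: 7w₀L³/(360EI) = 2.94/EI
  at A: point load 130.5 at a = 0.9: Pab(L + b)/(6LEI) = 69.88/EI
  at B: point load 130.5 at a = 0.9: Pab(L + a)/(6LEI) = 53.44/EI
  θ_A0 = 73.24/EI,  θ_B0 = 56.38/EI
Flexibility coefficients: a unit moment at one end gives L/(3EI) there and L/(6EI) at the far end, so f₁₁ = f₂₂ = 1/EI and f₁₂ = f₂₁ = 0.5/EI.
Compatibility — zero rotation at each built-in end:
  1 M_A + 0.5 M_B = 73.24
  0.5 M_A + 1 M_B = 56.38
Solving the pair gives M_A = 60.07 kN·m and M_B = 26.34 kN·m (hogging).

M_A = 60.07 kN·m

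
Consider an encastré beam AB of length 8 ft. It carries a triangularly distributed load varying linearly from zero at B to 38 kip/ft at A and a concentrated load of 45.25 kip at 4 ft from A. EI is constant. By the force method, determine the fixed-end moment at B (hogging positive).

M_B = 126.3 kip·ft

Release both end moments; the primary structure is a simply-supported span AB with redundants M_A and M_B.
On the primary (simply-supported) span, the end slopes from the loading are:
  at A: triangular load, peak 38: w₀L³/(45EI) = 432.4/EI
  at B: triangular load, peak 38: 7w₀L³/(360EI) = 378.3/EI
  at A: point load 45.25 at a = 4: Pab(L + b)/(6LEI) = 181/EI
  at B: point load 45.25 at a = 4: Pab(L + a)/(6LEI) = 181/EI
  θ_A0 = 613.4/EI,  θ_B0 = 559.3/EI
Flexibility coefficients: a unit moment at one end gives L/(3EI) there and L/(6EI) at the far end, so f₁₁ = f₂₂ = 2.667/EI and f₁₂ = f₂₁ = 1.333/EI.
Compatibility — zero rotation at each built-in end:
  2.667 M_A + 1.333 M_B = 613.4
  1.333 M_A + 2.667 M_B = 559.3
Solving the pair gives M_A = 166.8 kip·ft and M_B = 126.3 kip·ft (hogging).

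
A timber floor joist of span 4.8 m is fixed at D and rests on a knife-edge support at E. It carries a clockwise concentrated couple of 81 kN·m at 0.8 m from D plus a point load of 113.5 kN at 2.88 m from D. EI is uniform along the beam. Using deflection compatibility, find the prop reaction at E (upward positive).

Take the reaction at E as the redundant and release it; the primary structure is a cantilever fixed at D.
Free-end deflection of the primary structure under the applied loading (downward +):
  clockwise couple 81 at a = 0.8: M₀a(2L − a)/(2EI) = 285.1/EI
  point load 113.5 at a = 2.88: Pa²(3L − a)/(6EI) = 1808/EI
  δ_0 = 2093/EI
Tip deflection under a unit load at E: L³/(3EI) = 36.86/EI.
The prop prevents deflection at E: R_E = δ_0/δ_{EE} = 2093/36.86 = 56.77 kN.

R_E = 56.77 kN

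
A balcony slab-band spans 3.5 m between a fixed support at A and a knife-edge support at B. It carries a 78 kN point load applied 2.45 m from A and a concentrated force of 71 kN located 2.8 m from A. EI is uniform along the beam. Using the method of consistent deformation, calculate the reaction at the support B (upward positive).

R_B = 93.94 kN

Choose R_B as the redundant. The primary structure is the cantilever fixed at A.
Downward deflection at the released point B due to the loads:
  point load 78 at a = 2.45: Pa²(3L − a)/(6EI) = 628.2/EI
  point load 71 at a = 2.8: Pa²(3L − a)/(6EI) = 714.4/EI
  δ_0 = 1343/EI
Flexibility coefficient — unit upward force at B: δ_{BB} = L³/(3EI) = 14.29/EI.
Compatibility at B: δ_0 − R_B·δ_{BB} = 0, so R_B = 1343/14.29 = 93.94 kN.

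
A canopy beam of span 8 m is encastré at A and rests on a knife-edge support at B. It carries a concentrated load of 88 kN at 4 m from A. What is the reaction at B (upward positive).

R_B = 27.5 kN

Release the roller at B. Primary structure: cantilever fixed at A.
Downward deflection at the released point B due to the loads:
  point load 88 at a = 4: Pa²(3L − a)/(6EI) = 4693/EI
Tip deflection under a unit load at B: L³/(3EI) = 170.7/EI.
The prop prevents deflection at B: R_B = δ_0/δ_{BB} = 4693/170.7 = 27.5 kN.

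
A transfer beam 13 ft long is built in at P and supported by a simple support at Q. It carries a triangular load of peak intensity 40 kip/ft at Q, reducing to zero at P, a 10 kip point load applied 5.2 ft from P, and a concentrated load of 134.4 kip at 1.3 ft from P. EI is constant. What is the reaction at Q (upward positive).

R_Q = 147 kip

Remove the prop at Q; the released (primary) structure is a cantilever built in at P.
Downward deflection at the released point Q due to the loads:
  triangular load, peak 40 at the free end: 11w₀L⁴/(120EI) = 104724/EI
  point load 10 at a = 5.2: Pa²(3L − a)/(6EI) = 1523/EI
  point load 134.4 at a = 1.3: Pa²(3L − a)/(6EI) = 1427/EI
  δ_0 = 107674/EI
Tip deflection under a unit load at Q: L³/(3EI) = 732.3/EI.
The prop prevents deflection at Q: R_Q = δ_0/δ_{QQ} = 107674/732.3 = 147 kip.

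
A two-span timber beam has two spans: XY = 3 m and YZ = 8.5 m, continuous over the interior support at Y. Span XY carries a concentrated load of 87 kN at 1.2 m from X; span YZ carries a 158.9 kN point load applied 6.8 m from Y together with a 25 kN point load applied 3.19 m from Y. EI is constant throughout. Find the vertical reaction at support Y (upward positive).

Insert a hinge at Y; M_Y is the redundant, and each span becomes simply supported.
Discontinuity in slope at Y on the released structure — sum the simple-span end rotations:
  span XY: point load 87 at a = 1.2: Pab(L + a)/(6LEI) = 43.85/EI
  span YZ: point load 158.9 at a = 6.8: Pab(L + b)/(6LEI) = 367.4/EI
  span YZ: point load 25 at a = 3.19: Pab(L + b)/(6LEI) = 114.7/EI
  relative rotation θ_0 = (43.85 + 482)/EI = 525.9/EI
A unit hogging moment at Y produces rotation L₁/(3EI) + L₂/(3EI) = 3.833/EI.
Slope continuity at Y: θ_0 = M_Y·3.833/EI, so M_Y = 525.9/3.833 = 137.2 kN·m (hogging).
Span XY, ΣM about X with M_Y applied at Y: R_Y^{XY}·3 = 104.4 + 137.2, so R_Y^{XY} = 80.53 kN and R_X = 87 − 80.53 = 6.47 kN.
Span YZ, ΣM about Z: R_Y^{YZ}·8.5 = 402.9 + 137.2, so R_Y^{YZ} = 63.54 kN and R_Z = 183.9 − 63.54 = 120.4 kN.
R_Y = 80.53 + 63.54 = 144.1 kN.

R_Y = 144.1 kN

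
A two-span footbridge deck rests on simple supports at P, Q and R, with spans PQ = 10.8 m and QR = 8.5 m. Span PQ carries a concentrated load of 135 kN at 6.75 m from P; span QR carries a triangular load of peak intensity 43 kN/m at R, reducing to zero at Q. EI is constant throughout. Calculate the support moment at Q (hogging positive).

Release continuity at Q by inserting a hinge; the redundant is the internal moment M_Q. The primary structure is two simply-supported spans PQ and QR.
End slopes at the hinge Q, treating each span as simply supported:
  span PQ: point load 135 at a = 6.75: Pab(L + a)/(6LEI) = 999.5/EI
  span QR: triangular load, peak 43: 7w₀L³/(360EI) = 513.5/EI
  relative rotation θ_0 = (999.5 + 513.5)/EI = 1513/EI
A unit hogging moment at Q produces rotation L₁/(3EI) + L₂/(3EI) = 6.433/EI.
Compatibility: M_Q·(L₁+L₂)/(3EI) = θ_0, giving M_Q = 235.2 kN·m (hogging).

M_Q = 235.2 kN·m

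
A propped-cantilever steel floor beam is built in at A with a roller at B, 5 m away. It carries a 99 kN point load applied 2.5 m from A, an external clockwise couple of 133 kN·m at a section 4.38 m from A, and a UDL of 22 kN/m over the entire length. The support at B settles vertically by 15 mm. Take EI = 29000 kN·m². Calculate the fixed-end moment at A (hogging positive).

M_A = 150.3 kN·m

Release the roller at B. Primary structure: cantilever fixed at A.
Deflection at B on the released cantilever, summing each load's contribution:
  point load 99 at a = 2.5: Pa²(3L − a)/(6EI) = 1289/EI
  clockwise couple 133 at a = 4.38: M₀a(2L − a)/(2EI) = 1637/EI
  UDL 22: wL⁴/(8EI) = 1719/EI
  δ_0 = 4645/EI
Tip deflection under a unit load at B: L³/(3EI) = 41.67/EI.
With EI = 29000 kN·m²: δ_0 = 0.16016 m and δ_{BB} = 0.001437 m/kN.
Compatibility — the beam at B must follow the support down by 0.015 m: δ_0 − R_B·δ_{BB} = 0.015, so R_B = (0.16016 − 0.015)/0.001437 = 101 kN.
Moment equilibrium about A: M_A = Σ(load moments about A) − R_B·L = 655.5 − 101×5 = 150.3 kN·m.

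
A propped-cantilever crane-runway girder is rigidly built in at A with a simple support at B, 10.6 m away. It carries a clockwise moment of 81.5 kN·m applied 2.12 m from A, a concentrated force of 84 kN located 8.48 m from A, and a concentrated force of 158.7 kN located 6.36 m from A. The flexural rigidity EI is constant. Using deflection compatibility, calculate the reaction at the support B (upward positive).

R_B = 131.8 kN

Remove the prop at B; the released (primary) structure is a cantilever built in at A.
Free-end deflection of the primary structure under the applied loading (downward +):
  clockwise couple 81.5 at a = 2.12: M₀a(2L − a)/(2EI) = 1648/EI
  point load 84 at a = 8.48: Pa²(3L − a)/(6EI) = 23477/EI
  point load 158.7 at a = 6.36: Pa²(3L − a)/(6EI) = 27218/EI
  δ_0 = 52344/EI
Flexibility coefficient — unit upward force at B: δ_{BB} = L³/(3EI) = 397/EI.
Compatibility at B: δ_0 − R_B·δ_{BB} = 0, so R_B = 52344/397 = 131.8 kN.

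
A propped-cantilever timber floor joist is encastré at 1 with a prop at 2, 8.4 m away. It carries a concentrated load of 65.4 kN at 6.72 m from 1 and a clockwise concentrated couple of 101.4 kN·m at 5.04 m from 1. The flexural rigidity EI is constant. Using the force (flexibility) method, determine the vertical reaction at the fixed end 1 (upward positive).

R_1 = 4.148 kN

Choose R_2 as the redundant. The primary structure is the cantilever fixed at 1.
Free-end deflection of the primary structure under the applied loading (downward +):
  point load 65.4 at a = 6.72: Pa²(3L − a)/(6EI) = 9096/EI
  clockwise couple 101.4 at a = 5.04: M₀a(2L − a)/(2EI) = 3005/EI
  δ_0 = 12101/EI
Tip deflection under a unit load at 2: L³/(3EI) = 197.6/EI.
Compatibility at 2: δ_0 − R_2·δ_{22} = 0, so R_2 = 12101/197.6 = 61.25 kN.
Vertical equilibrium: R_1 = ΣP − R_2 = 65.4 − 61.25 = 4.148 kN.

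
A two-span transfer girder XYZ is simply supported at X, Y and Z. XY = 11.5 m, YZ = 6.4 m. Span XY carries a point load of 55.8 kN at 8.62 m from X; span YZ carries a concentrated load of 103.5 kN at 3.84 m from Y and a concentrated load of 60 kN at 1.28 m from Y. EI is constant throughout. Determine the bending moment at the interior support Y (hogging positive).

M_Y = 127.3 kN·m

Take M_Y as the redundant. Released structure: two simple spans XY and YZ with a hinge at Y.
Rotations at Y on the released spans (each span's end-slope, ×1/EI):
  span XY: point load 55.8 at a = 8.62: Pab(L + a)/(6LEI) = 403.9/EI
  span YZ: point load 103.5 at a = 3.84: Pab(L + b)/(6LEI) = 237.4/EI
  span YZ: point load 60 at a = 1.28: Pab(L + b)/(6LEI) = 118/EI
  relative rotation θ_0 = (403.9 + 355.4)/EI = 759.3/EI
A unit hogging moment at Y produces rotation L₁/(3EI) + L₂/(3EI) = 5.967/EI.
Compatibility: M_Y·(L₁+L₂)/(3EI) = θ_0, giving M_Y = 127.3 kN·m (hogging).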